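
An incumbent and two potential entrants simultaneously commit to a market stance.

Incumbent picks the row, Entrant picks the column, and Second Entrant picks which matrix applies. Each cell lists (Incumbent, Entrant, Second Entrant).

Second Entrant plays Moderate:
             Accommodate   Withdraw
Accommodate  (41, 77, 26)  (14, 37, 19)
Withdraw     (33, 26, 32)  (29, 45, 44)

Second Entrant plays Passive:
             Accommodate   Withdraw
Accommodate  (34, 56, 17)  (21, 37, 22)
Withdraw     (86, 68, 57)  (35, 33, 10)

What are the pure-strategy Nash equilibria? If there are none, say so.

Pure-strategy Nash equilibria: (Accommodate, Accommodate, Moderate), (Withdraw, Accommodate, Passive), (Withdraw, Withdraw, Moderate)

Check each profile: it is a Nash equilibrium iff no player can strictly gain by switching unilaterally.
(Accommodate, Accommodate, Moderate): Incumbent gets 41, best alternative 33; Entrant gets 77, best alternative 37; Second Entrant gets 26, best alternative 17. No profitable deviation — NE.
(Accommodate, Accommodate, Passive): Incumbent can switch to Withdraw (34 → 86). Not NE.
(Accommodate, Withdraw, Moderate): Incumbent can switch to Withdraw (14 → 29). Not NE.
(Accommodate, Withdraw, Passive): Incumbent can switch to Withdraw (21 → 35). Not NE.
(Withdraw, Accommodate, Moderate): Incumbent can switch to Accommodate (33 → 41). Not NE.
(Withdraw, Accommodate, Passive): Incumbent gets 86, best alternative 34; Entrant gets 68, best alternative 33; Second Entrant gets 57, best alternative 32. No profitable deviation — NE.
(Withdraw, Withdraw, Moderate): Incumbent gets 29, best alternative 14; Entrant gets 45, best alternative 26; Second Entrant gets 44, best alternative 10. No profitable deviation — NE.
(Withdraw, Withdraw, Passive): Entrant can switch to Accommodate (33 → 68). Not NE.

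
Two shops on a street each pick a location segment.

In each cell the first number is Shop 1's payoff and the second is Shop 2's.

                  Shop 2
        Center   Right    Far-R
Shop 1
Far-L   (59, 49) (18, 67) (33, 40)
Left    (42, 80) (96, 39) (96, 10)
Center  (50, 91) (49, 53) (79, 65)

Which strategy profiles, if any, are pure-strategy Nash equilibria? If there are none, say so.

Shop 1 against Center: payoffs 59, 42, 50 → best response Far-L.
Shop 1 against Right: payoffs 18, 96, 49 → best response Left.
Shop 1 against Far-R: payoffs 33, 96, 79 → best response Left.
Shop 2 against Far-L: payoffs 49, 67, 40 → best response Right.
Shop 2 against Left: payoffs 80, 39, 10 → best response Center.
Shop 2 against Center: payoffs 91, 53, 65 → best response Center.
No profile is a mutual best response for all players.

none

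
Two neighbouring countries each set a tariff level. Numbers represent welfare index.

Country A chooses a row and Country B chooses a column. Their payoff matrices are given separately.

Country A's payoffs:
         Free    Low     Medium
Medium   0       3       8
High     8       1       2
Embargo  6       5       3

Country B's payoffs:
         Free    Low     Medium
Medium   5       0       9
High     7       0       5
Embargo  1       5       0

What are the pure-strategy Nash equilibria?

(Medium, Medium), (High, Free), (Embargo, Low)

(Medium, Free): Country A can switch to High (0 → 8). Not NE.
(Medium, Low): Country A can switch to Embargo (3 → 5). Not NE.
(Medium, Medium): Country A gets 8, best alternative 3; Country B gets 9, best alternative 5. No profitable deviation — NE.
(High, Free): Country A gets 8, best alternative 6; Country B gets 7, best alternative 5. No profitable deviation — NE.
(High, Low): Country A can switch to Medium (1 → 3). Not NE.
(High, Medium): Country A can switch to Medium (2 → 8). Not NE.
(Embargo, Free): Country A can switch to High (6 → 8). Not NE.
(Embargo, Low): Country A gets 5, best alternative 3; Country B gets 5, best alternative 1. No profitable deviation — NE.
(Embargo, Medium): Country A can switch to Medium (3 → 8). Not NE.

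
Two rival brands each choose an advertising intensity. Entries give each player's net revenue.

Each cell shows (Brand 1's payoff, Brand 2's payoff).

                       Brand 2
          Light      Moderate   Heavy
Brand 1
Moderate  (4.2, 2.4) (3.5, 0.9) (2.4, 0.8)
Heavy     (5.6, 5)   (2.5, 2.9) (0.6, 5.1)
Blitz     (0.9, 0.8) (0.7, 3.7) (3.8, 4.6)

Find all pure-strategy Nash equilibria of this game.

Check each profile: it is a Nash equilibrium iff no player can strictly gain by switching unilaterally.
(Moderate, Light): Brand 1 can switch to Heavy (4.2 → 5.6). Not NE.
(Moderate, Moderate): Brand 2 can switch to Light (0.9 → 2.4). Not NE.
(Moderate, Heavy): Brand 1 can switch to Blitz (2.4 → 3.8). Not NE.
(Heavy, Light): Brand 2 can switch to Heavy (5 → 5.1). Not NE.
(Heavy, Moderate): Brand 1 can switch to Moderate (2.5 → 3.5). Not NE.
(Heavy, Heavy): Brand 1 can switch to Moderate (0.6 → 2.4). Not NE.
(Blitz, Light): Brand 1 can switch to Moderate (0.9 → 4.2). Not NE.
(Blitz, Moderate): Brand 1 can switch to Moderate (0.7 → 3.5). Not NE.
(Blitz, Heavy): Brand 1 gets 3.8, best alternative 2.4; Brand 2 gets 4.6, best alternative 3.7. No profitable deviation — NE.

(Blitz, Heavy)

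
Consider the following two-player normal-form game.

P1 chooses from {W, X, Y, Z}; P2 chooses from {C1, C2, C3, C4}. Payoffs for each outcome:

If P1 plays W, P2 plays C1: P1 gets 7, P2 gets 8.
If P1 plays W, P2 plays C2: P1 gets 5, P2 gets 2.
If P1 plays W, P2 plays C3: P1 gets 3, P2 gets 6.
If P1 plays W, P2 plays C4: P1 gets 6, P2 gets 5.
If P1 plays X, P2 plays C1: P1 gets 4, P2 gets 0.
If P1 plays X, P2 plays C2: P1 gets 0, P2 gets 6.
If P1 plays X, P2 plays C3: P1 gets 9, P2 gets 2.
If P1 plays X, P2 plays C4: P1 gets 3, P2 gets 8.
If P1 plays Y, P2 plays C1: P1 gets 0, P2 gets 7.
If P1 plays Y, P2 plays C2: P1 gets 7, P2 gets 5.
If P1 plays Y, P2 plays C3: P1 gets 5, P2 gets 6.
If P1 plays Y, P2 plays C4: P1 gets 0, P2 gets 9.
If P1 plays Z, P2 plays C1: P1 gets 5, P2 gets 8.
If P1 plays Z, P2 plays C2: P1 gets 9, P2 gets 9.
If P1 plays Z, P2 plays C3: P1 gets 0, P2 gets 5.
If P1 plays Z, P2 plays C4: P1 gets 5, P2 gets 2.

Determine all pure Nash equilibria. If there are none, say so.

Pure-strategy Nash equilibria: (W, C1); (Z, C2)

P1 against C1: payoffs 7, 4, 0, 5 → best response W.
P1 against C2: payoffs 5, 0, 7, 9 → best response Z.
P1 against C3: payoffs 3, 9, 5, 0 → best response X.
P1 against C4: payoffs 6, 3, 0, 5 → best response W.
P2 against W: payoffs 8, 2, 6, 5 → best response C1.
P2 against X: payoffs 0, 6, 2, 8 → best response C4.
P2 against Y: payoffs 7, 5, 6, 9 → best response C4.
P2 against Z: payoffs 8, 9, 5, 2 → best response C2.
Mutual best responses: (W, C1); (Z, C2).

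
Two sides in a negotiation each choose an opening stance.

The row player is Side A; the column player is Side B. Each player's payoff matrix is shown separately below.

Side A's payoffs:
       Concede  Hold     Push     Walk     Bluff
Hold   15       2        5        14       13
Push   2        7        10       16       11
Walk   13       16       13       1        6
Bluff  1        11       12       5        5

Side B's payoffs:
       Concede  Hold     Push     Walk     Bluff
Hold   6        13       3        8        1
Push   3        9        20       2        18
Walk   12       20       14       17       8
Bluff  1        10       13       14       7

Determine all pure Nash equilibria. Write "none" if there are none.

Mark each player's best response to every combination of opponents' strategies; a profile where every player is best-responding is a pure Nash equilibrium.
Side A against Concede: payoffs 15, 2, 13, 1 → best response Hold.
Side A against Hold: payoffs 2, 7, 16, 11 → best response Walk.
Side A against Push: payoffs 5, 10, 13, 12 → best response Walk.
Side A against Walk: payoffs 14, 16, 1, 5 → best response Push.
Side A against Bluff: payoffs 13, 11, 6, 5 → best response Hold.
Side B against Hold: payoffs 6, 13, 3, 8, 1 → best response Hold.
Side B against Push: payoffs 3, 9, 20, 2, 18 → best response Push.
Side B against Walk: payoffs 12, 20, 14, 17, 8 → best response Hold.
Side B against Bluff: payoffs 1, 10, 13, 14, 7 → best response Walk.
Mutual best responses: (Walk, Hold).

The unique pure-strategy Nash equilibrium is (Walk, Hold).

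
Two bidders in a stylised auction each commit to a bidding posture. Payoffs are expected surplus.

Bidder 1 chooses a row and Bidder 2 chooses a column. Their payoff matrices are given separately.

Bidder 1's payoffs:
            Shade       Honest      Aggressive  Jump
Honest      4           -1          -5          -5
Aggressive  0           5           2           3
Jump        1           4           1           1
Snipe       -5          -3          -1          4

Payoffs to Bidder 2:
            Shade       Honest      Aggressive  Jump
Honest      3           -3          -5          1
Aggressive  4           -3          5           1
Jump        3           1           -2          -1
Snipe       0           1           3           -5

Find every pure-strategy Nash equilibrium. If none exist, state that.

Mark each player's best response to every combination of opponents' strategies; a profile where every player is best-responding is a pure Nash equilibrium.
Bidder 1 against Shade: payoffs 4, 0, 1, -5 → best response Honest.
Bidder 1 against Honest: payoffs -1, 5, 4, -3 → best response Aggressive.
Bidder 1 against Aggressive: payoffs -5, 2, 1, -1 → best response Aggressive.
Bidder 1 against Jump: payoffs -5, 3, 1, 4 → best response Snipe.
Bidder 2 against Honest: payoffs 3, -3, -5, 1 → best response Shade.
Bidder 2 against Aggressive: payoffs 4, -3, 5, 1 → best response Aggressive.
Bidder 2 against Jump: payoffs 3, 1, -2, -1 → best response Shade.
Bidder 2 against Snipe: payoffs 0, 1, 3, -5 → best response Aggressive.
Mutual best responses: (Honest, Shade); (Aggressive, Aggressive).

(Honest, Shade) and (Aggressive, Aggressive)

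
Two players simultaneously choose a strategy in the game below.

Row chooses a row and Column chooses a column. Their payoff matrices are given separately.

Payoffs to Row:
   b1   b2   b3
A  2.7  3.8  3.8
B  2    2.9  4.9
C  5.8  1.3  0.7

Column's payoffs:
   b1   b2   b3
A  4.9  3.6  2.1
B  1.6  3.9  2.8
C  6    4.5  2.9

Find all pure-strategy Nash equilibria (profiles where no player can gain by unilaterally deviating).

The unique pure-strategy Nash equilibrium is (C, b1).

(A, b1): Row can switch to C (2.7 → 5.8). Not NE.
(A, b2): Column can switch to b1 (3.6 → 4.9). Not NE.
(A, b3): Row can switch to B (3.8 → 4.9). Not NE.
(B, b1): Row can switch to A (2 → 2.7). Not NE.
(B, b2): Row can switch to A (2.9 → 3.8). Not NE.
(B, b3): Column can switch to b2 (2.8 → 3.9). Not NE.
(C, b1): Row gets 5.8, best alternative 2.7; Column gets 6, best alternative 4.5. No profitable deviation — NE.
(The remaining 2 profiles each have a profitable deviation by the same check.)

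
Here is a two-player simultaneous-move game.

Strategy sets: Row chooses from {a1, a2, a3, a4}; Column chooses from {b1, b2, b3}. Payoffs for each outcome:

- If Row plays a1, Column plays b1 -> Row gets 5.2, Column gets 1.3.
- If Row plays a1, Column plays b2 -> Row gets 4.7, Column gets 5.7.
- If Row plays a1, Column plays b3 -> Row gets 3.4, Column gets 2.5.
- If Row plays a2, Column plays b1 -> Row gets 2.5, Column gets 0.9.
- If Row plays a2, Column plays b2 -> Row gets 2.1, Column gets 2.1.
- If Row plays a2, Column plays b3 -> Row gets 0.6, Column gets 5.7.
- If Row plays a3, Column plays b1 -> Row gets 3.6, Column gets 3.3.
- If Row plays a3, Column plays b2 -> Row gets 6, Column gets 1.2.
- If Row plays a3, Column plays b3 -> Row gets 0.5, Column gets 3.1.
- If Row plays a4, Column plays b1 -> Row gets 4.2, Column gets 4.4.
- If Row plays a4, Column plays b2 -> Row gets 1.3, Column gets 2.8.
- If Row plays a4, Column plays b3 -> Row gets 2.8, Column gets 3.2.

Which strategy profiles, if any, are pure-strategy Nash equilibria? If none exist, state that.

Row against b1: payoffs 5.2, 2.5, 3.6, 4.2 → best response a1.
Row against b2: payoffs 4.7, 2.1, 6, 1.3 → best response a3.
Row against b3: payoffs 3.4, 0.6, 0.5, 2.8 → best response a1.
Column against a1: payoffs 1.3, 5.7, 2.5 → best response b2.
Column against a2: payoffs 0.9, 2.1, 5.7 → best response b3.
Column against a3: payoffs 3.3, 1.2, 3.1 → best response b1.
Column against a4: payoffs 4.4, 2.8, 3.2 → best response b1.
No profile is a mutual best response for all players.

none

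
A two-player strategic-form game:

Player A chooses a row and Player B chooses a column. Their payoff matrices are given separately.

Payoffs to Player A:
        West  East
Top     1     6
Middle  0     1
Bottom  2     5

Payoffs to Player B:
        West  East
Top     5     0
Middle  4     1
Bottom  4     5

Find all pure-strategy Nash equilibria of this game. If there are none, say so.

There is no pure-strategy Nash equilibrium.

Player A against West: payoffs 1, 0, 2 → best response Bottom.
Player A against East: payoffs 6, 1, 5 → best response Top.
Player B against Top: payoffs 5, 0 → best response West.
Player B against Middle: payoffs 4, 1 → best response West.
Player B against Bottom: payoffs 4, 5 → best response East.
No profile is a mutual best response for all players.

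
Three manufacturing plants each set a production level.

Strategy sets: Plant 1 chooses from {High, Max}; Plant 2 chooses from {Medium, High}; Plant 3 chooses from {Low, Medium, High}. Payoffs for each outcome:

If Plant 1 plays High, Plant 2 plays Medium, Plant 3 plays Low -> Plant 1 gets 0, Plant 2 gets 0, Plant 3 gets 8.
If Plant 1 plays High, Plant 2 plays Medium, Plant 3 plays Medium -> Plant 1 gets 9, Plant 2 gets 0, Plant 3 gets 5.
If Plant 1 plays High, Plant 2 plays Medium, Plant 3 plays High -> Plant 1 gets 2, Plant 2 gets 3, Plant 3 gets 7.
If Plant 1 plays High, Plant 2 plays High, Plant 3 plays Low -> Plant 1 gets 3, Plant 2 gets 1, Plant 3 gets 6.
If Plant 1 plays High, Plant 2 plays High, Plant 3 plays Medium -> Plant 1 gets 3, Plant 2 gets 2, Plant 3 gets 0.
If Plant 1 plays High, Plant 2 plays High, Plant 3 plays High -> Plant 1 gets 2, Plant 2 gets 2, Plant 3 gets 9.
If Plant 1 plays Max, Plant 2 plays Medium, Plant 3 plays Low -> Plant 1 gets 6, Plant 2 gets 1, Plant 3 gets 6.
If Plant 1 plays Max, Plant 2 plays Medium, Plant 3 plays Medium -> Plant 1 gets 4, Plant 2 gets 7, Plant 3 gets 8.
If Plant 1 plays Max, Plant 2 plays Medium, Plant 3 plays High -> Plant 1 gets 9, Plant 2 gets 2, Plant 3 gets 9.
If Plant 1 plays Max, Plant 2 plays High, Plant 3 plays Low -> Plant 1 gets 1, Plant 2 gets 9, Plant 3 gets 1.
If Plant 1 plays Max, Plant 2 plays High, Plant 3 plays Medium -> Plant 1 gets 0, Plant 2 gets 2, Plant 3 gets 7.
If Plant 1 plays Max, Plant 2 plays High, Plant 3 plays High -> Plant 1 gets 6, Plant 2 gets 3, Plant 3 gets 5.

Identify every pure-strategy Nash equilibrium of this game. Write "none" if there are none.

Plant 1 against (Medium, Low): payoffs 0, 6 → best response Max.
Plant 1 against (Medium, Medium): payoffs 9, 4 → best response High.
Plant 1 against (Medium, High): payoffs 2, 9 → best response Max.
Plant 1 against (High, Low): payoffs 3, 1 → best response High.
Plant 1 against (High, Medium): payoffs 3, 0 → best response High.
Plant 1 against (High, High): payoffs 2, 6 → best response Max.
Plant 2 against (High, Low): payoffs 0, 1 → best response High.
Plant 2 against (High, Medium): payoffs 0, 2 → best response High.
Plant 2 against (High, High): payoffs 3, 2 → best response Medium.
Plant 2 against (Max, Low): payoffs 1, 9 → best response High.
Plant 2 against (Max, Medium): payoffs 7, 2 → best response Medium.
Plant 2 against (Max, High): payoffs 2, 3 → best response High.
Plant 3 against (High, Medium): payoffs 8, 5, 7 → best response Low.
Plant 3 against (High, High): payoffs 6, 0, 9 → best response High.
Plant 3 against (Max, Medium): payoffs 6, 8, 9 → best response High.
Plant 3 against (Max, High): payoffs 1, 7, 5 → best response Medium.
No profile is a mutual best response for all players.

none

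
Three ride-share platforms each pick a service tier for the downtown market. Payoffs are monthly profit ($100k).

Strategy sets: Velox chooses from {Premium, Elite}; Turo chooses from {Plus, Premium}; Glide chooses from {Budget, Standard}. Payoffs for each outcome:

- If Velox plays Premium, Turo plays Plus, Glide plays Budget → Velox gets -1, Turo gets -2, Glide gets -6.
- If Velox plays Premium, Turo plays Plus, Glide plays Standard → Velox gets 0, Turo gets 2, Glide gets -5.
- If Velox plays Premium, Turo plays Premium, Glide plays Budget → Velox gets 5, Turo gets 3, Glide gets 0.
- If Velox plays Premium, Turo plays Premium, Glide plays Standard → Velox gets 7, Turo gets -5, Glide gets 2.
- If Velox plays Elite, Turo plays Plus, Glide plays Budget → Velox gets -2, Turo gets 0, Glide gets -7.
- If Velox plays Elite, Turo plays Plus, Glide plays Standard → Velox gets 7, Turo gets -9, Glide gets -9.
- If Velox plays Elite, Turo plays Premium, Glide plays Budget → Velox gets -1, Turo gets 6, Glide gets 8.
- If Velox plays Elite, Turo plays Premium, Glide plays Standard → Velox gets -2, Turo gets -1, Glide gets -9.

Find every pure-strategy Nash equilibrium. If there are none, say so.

Mark each player's best response to every combination of opponents' strategies; a profile where every player is best-responding is a pure Nash equilibrium.
Velox against (Plus, Budget): payoffs -1, -2 → best response Premium.
Velox against (Plus, Standard): payoffs 0, 7 → best response Elite.
Velox against (Premium, Budget): payoffs 5, -1 → best response Premium.
Velox against (Premium, Standard): payoffs 7, -2 → best response Premium.
Turo against (Premium, Budget): payoffs -2, 3 → best response Premium.
Turo against (Premium, Standard): payoffs 2, -5 → best response Plus.
Turo against (Elite, Budget): payoffs 0, 6 → best response Premium.
Turo against (Elite, Standard): payoffs -9, -1 → best response Premium.
Glide against (Premium, Plus): payoffs -6, -5 → best response Standard.
Glide against (Premium, Premium): payoffs 0, 2 → best response Standard.
Glide against (Elite, Plus): payoffs -7, -9 → best response Budget.
Glide against (Elite, Premium): payoffs 8, -9 → best response Budget.
No profile is a mutual best response for all players.

There is no pure-strategy Nash equilibrium.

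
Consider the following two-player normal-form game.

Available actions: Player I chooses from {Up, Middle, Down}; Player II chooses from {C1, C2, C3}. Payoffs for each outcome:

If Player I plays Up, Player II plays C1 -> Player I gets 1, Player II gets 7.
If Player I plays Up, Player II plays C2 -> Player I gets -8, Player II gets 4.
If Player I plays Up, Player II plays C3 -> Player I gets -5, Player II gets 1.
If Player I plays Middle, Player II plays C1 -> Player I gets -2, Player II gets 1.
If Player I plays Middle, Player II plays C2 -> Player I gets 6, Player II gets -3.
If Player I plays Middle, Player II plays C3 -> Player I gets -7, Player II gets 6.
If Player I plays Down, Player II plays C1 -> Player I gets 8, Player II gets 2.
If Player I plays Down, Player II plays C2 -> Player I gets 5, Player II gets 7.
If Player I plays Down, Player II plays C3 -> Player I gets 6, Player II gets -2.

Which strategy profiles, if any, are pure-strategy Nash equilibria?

There is no pure-strategy Nash equilibrium.

Player I against C1: payoffs 1, -2, 8 → best response Down.
Player I against C2: payoffs -8, 6, 5 → best response Middle.
Player I against C3: payoffs -5, -7, 6 → best response Down.
Player II against Up: payoffs 7, 4, 1 → best response C1.
Player II against Middle: payoffs 1, -3, 6 → best response C3.
Player II against Down: payoffs 2, 7, -2 → best response C2.
No profile is a mutual best response for all players.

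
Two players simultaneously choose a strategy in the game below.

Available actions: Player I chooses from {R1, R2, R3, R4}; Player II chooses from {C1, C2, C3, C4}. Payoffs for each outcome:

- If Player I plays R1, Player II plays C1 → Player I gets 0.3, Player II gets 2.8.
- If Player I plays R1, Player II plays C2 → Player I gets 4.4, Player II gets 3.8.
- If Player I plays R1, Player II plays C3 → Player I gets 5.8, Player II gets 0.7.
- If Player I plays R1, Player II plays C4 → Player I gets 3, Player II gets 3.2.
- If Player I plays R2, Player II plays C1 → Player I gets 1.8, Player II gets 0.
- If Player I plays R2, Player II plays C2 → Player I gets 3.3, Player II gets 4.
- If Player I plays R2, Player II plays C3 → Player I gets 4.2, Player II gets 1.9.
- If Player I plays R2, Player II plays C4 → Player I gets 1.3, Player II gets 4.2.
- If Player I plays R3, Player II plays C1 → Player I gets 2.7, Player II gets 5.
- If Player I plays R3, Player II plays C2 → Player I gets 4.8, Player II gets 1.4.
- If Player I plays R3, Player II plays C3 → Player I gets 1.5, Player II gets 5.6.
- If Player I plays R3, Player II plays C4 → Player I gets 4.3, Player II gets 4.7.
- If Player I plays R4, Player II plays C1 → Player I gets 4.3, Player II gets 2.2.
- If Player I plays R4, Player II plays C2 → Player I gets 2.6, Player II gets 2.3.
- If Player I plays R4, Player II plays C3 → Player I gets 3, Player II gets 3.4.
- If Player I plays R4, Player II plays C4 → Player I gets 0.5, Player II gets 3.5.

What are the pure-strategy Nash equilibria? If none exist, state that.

This game has no pure Nash equilibrium.

Check each profile: it is a Nash equilibrium iff no player can strictly gain by switching unilaterally.
(R1, C1): Player I can switch to R2 (0.3 → 1.8). Not NE.
(R1, C2): Player I can switch to R3 (4.4 → 4.8). Not NE.
(R1, C3): Player II can switch to C1 (0.7 → 2.8). Not NE.
(R1, C4): Player I can switch to R3 (3 → 4.3). Not NE.
(R2, C1): Player I can switch to R3 (1.8 → 2.7). Not NE.
(R2, C2): Player I can switch to R1 (3.3 → 4.4). Not NE.
(R2, C3): Player I can switch to R1 (4.2 → 5.8). Not NE.
(R2, C4): Player I can switch to R1 (1.3 → 3). Not NE.
(R3, C1): Player I can switch to R4 (2.7 → 4.3). Not NE.
(R3, C2): Player II can switch to C1 (1.4 → 5). Not NE.
(R3, C3): Player I can switch to R1 (1.5 → 5.8). Not NE.
(R3, C4): Player II can switch to C1 (4.7 → 5). Not NE.
(The remaining 4 profiles each have a profitable deviation by the same check.)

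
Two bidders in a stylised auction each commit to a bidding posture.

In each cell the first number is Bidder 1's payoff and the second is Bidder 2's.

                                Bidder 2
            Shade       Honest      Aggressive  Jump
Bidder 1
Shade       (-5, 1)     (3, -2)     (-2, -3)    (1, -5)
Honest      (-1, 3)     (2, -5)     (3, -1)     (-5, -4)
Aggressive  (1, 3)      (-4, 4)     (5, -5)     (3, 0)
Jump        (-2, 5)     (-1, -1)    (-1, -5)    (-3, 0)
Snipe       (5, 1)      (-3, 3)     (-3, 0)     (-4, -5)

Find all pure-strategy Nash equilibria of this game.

This game has no pure Nash equilibrium.

Mark each player's best response to every combination of opponents' strategies; a profile where every player is best-responding is a pure Nash equilibrium.
Bidder 1 against Shade: payoffs -5, -1, 1, -2, 5 → best response Snipe.
Bidder 1 against Honest: payoffs 3, 2, -4, -1, -3 → best response Shade.
Bidder 1 against Aggressive: payoffs -2, 3, 5, -1, -3 → best response Aggressive.
Bidder 1 against Jump: payoffs 1, -5, 3, -3, -4 → best response Aggressive.
Bidder 2 against Shade: payoffs 1, -2, -3, -5 → best response Shade.
Bidder 2 against Honest: payoffs 3, -5, -1, -4 → best response Shade.
Bidder 2 against Aggressive: payoffs 3, 4, -5, 0 → best response Honest.
Bidder 2 against Jump: payoffs 5, -1, -5, 0 → best response Shade.
Bidder 2 against Snipe: payoffs 1, 3, 0, -5 → best response Honest.
No profile is a mutual best response for all players.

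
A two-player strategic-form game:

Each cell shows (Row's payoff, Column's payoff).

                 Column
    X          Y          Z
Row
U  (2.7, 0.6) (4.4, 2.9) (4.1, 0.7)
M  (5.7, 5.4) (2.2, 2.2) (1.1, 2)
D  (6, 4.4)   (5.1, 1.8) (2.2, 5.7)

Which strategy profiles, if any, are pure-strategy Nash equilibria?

none

Row against X: payoffs 2.7, 5.7, 6 → best response D.
Row against Y: payoffs 4.4, 2.2, 5.1 → best response D.
Row against Z: payoffs 4.1, 1.1, 2.2 → best response U.
Column against U: payoffs 0.6, 2.9, 0.7 → best response Y.
Column against M: payoffs 5.4, 2.2, 2 → best response X.
Column against D: payoffs 4.4, 1.8, 5.7 → best response Z.
No profile is a mutual best response for all players.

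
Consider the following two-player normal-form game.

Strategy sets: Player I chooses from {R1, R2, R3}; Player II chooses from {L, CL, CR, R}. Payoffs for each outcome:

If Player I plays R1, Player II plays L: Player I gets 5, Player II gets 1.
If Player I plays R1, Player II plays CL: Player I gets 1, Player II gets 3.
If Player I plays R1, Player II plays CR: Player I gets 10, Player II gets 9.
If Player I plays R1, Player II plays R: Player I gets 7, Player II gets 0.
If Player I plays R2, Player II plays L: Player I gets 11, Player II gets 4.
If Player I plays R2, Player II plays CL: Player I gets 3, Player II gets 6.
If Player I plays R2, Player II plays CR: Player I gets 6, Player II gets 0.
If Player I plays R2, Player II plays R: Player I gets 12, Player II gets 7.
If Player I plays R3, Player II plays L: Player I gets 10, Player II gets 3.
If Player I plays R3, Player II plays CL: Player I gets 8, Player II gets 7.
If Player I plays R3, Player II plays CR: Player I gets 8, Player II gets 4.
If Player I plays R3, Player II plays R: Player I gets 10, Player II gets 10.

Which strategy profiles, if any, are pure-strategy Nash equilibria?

Player I against L: payoffs 5, 11, 10 → best response R2.
Player I against CL: payoffs 1, 3, 8 → best response R3.
Player I against CR: payoffs 10, 6, 8 → best response R1.
Player I against R: payoffs 7, 12, 10 → best response R2.
Player II against R1: payoffs 1, 3, 9, 0 → best response CR.
Player II against R2: payoffs 4, 6, 0, 7 → best response R.
Player II against R3: payoffs 3, 7, 4, 10 → best response R.
Mutual best responses: (R1, CR); (R2, R).

The pure Nash equilibria are (R1, CR) and (R2, R).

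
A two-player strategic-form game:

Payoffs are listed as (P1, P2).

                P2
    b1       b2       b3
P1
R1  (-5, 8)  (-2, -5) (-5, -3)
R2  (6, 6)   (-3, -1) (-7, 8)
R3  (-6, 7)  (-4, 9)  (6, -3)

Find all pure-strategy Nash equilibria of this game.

This game has no pure Nash equilibrium.

For each strategy profile, look for a profitable unilateral deviation.
(R1, b1): P1 can switch to R2 (-5 → 6). Not NE.
(R1, b2): P2 can switch to b1 (-5 → 8). Not NE.
(R1, b3): P1 can switch to R3 (-5 → 6). Not NE.
(R2, b1): P2 can switch to b3 (6 → 8). Not NE.
(R2, b2): P1 can switch to R1 (-3 → -2). Not NE.
(R2, b3): P1 can switch to R1 (-7 → -5). Not NE.
(R3, b1): P1 can switch to R1 (-6 → -5). Not NE.
(R3, b2): P1 can switch to R1 (-4 → -2). Not NE.
(R3, b3): P2 can switch to b1 (-3 → 7). Not NE.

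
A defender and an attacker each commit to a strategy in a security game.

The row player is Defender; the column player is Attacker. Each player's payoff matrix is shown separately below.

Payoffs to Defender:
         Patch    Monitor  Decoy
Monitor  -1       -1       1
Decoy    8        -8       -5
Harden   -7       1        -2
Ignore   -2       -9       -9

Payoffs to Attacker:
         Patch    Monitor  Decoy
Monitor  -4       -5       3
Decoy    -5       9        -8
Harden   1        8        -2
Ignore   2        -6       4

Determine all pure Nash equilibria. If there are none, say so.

Check each profile: it is a Nash equilibrium iff no player can strictly gain by switching unilaterally.
(Monitor, Patch): Defender can switch to Decoy (-1 → 8). Not NE.
(Monitor, Monitor): Defender can switch to Harden (-1 → 1). Not NE.
(Monitor, Decoy): Defender gets 1, best alternative -2; Attacker gets 3, best alternative -4. No profitable deviation — NE.
(Decoy, Patch): Attacker can switch to Monitor (-5 → 9). Not NE.
(Decoy, Monitor): Defender can switch to Monitor (-8 → -1). Not NE.
(Decoy, Decoy): Defender can switch to Monitor (-5 → 1). Not NE.
(Harden, Patch): Defender can switch to Monitor (-7 → -1). Not NE.
(Harden, Monitor): Defender gets 1, best alternative -1; Attacker gets 8, best alternative 1. No profitable deviation — NE.
(Harden, Decoy): Defender can switch to Monitor (-2 → 1). Not NE.
(Ignore, Patch): Defender can switch to Monitor (-2 → -1). Not NE.
(Ignore, Monitor): Defender can switch to Monitor (-9 → -1). Not NE.
(Ignore, Decoy): Defender can switch to Monitor (-9 → 1). Not NE.

Pure-strategy Nash equilibria: (Monitor, Decoy) and (Harden, Monitor)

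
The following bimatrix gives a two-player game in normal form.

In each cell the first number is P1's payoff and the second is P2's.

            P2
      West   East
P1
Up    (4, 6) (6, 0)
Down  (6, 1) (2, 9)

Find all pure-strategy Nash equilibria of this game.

P1 against West: payoffs 4, 6 → best response Down.
P1 against East: payoffs 6, 2 → best response Up.
P2 against Up: payoffs 6, 0 → best response West.
P2 against Down: payoffs 1, 9 → best response East.
No profile is a mutual best response for all players.

There is no pure-strategy Nash equilibrium.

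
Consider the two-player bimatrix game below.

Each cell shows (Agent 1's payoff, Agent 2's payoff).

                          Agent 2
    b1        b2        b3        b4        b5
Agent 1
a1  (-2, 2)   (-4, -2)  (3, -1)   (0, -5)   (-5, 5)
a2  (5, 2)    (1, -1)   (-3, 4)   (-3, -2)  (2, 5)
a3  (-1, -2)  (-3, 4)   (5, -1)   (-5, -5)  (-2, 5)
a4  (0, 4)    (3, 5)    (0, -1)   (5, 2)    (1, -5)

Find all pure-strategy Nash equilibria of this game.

The pure Nash equilibria are (a2, b5); (a4, b2).

(a1, b1): Agent 1 can switch to a2 (-2 → 5). Not NE.
(a1, b2): Agent 1 can switch to a2 (-4 → 1). Not NE.
(a1, b3): Agent 1 can switch to a3 (3 → 5). Not NE.
(a1, b4): Agent 1 can switch to a4 (0 → 5). Not NE.
(a1, b5): Agent 1 can switch to a2 (-5 → 2). Not NE.
(a2, b1): Agent 2 can switch to b3 (2 → 4). Not NE.
(a2, b2): Agent 1 can switch to a4 (1 → 3). Not NE.
(a2, b3): Agent 1 can switch to a1 (-3 → 3). Not NE.
(a2, b5): Agent 1 gets 2, best alternative 1; Agent 2 gets 5, best alternative 4. No profitable deviation — NE.
(a4, b2): Agent 1 gets 3, best alternative 1; Agent 2 gets 5, best alternative 4. No profitable deviation — NE.
(The remaining 10 profiles each have a profitable deviation by the same check.)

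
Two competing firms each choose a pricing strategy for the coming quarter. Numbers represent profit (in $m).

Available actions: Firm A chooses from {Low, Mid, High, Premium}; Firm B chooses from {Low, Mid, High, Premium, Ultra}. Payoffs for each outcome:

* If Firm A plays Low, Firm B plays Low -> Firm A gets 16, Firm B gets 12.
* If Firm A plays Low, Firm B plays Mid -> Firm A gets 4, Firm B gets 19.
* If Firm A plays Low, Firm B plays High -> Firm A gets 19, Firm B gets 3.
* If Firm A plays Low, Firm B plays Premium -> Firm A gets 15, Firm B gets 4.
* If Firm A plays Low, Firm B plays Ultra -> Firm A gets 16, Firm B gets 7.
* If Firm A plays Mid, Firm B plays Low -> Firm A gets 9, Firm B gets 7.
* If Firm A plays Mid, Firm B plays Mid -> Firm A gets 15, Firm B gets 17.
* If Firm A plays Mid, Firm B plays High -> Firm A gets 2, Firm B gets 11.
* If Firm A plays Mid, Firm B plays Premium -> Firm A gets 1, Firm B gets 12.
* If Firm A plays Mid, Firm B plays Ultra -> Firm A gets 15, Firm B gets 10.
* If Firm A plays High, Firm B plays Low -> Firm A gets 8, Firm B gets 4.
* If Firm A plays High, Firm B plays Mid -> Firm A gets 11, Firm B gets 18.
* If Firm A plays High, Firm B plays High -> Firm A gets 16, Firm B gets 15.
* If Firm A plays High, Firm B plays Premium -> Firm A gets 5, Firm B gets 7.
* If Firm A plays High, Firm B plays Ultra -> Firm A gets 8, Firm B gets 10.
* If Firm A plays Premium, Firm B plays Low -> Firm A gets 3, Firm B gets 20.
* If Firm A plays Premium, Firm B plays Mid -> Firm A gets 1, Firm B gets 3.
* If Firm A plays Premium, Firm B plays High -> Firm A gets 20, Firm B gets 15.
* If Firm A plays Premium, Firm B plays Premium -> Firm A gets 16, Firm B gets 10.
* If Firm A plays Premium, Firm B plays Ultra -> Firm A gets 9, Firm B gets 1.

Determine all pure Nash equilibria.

Pure NE: (Mid, Mid)

Mark each player's best response to every combination of opponents' strategies; a profile where every player is best-responding is a pure Nash equilibrium.
Firm A against Low: payoffs 16, 9, 8, 3 → best response Low.
Firm A against Mid: payoffs 4, 15, 11, 1 → best response Mid.
Firm A against High: payoffs 19, 2, 16, 20 → best response Premium.
Firm A against Premium: payoffs 15, 1, 5, 16 → best response Premium.
Firm A against Ultra: payoffs 16, 15, 8, 9 → best response Low.
Firm B against Low: payoffs 12, 19, 3, 4, 7 → best response Mid.
Firm B against Mid: payoffs 7, 17, 11, 12, 10 → best response Mid.
Firm B against High: payoffs 4, 18, 15, 7, 10 → best response Mid.
Firm B against Premium: payoffs 20, 3, 15, 10, 1 → best response Low.
Mutual best responses: (Mid, Mid).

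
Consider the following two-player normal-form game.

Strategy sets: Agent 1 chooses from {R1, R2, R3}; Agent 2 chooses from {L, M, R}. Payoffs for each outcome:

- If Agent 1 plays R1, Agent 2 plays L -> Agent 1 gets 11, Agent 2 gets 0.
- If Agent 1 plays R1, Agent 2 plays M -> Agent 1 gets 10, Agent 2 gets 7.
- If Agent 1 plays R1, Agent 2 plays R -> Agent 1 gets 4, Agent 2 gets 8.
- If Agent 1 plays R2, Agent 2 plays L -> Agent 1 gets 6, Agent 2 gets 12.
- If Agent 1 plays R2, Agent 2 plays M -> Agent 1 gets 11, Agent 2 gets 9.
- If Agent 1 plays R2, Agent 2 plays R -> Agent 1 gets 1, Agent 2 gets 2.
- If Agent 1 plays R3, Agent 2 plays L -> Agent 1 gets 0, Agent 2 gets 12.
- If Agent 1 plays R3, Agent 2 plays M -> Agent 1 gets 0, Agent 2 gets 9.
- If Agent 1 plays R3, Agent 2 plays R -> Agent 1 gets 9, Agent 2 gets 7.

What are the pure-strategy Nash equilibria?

none

Mark each player's best response to every combination of opponents' strategies; a profile where every player is best-responding is a pure Nash equilibrium.
Agent 1 against L: payoffs 11, 6, 0 → best response R1.
Agent 1 against M: payoffs 10, 11, 0 → best response R2.
Agent 1 against R: payoffs 4, 1, 9 → best response R3.
Agent 2 against R1: payoffs 0, 7, 8 → best response R.
Agent 2 against R2: payoffs 12, 9, 2 → best response L.
Agent 2 against R3: payoffs 12, 9, 7 → best response L.
No profile is a mutual best response for all players.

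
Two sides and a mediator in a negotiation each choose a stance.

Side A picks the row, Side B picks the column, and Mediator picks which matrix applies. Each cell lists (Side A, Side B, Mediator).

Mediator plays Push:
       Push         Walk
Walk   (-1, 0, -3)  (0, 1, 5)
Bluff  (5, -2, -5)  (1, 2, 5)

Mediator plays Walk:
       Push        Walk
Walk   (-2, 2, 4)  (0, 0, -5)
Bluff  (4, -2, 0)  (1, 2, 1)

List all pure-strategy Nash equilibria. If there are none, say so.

For each player, find the best response to each opponent profile; mutual best responses are the pure NE.
Side A against (Push, Push): payoffs -1, 5 → best response Bluff.
Side A against (Push, Walk): payoffs -2, 4 → best response Bluff.
Side A against (Walk, Push): payoffs 0, 1 → best response Bluff.
Side A against (Walk, Walk): payoffs 0, 1 → best response Bluff.
Side B against (Walk, Push): payoffs 0, 1 → best response Walk.
Side B against (Walk, Walk): payoffs 2, 0 → best response Push.
Side B against (Bluff, Push): payoffs -2, 2 → best response Walk.
Side B against (Bluff, Walk): payoffs -2, 2 → best response Walk.
Mediator against (Walk, Push): payoffs -3, 4 → best response Walk.
Mediator against (Walk, Walk): payoffs 5, -5 → best response Push.
Mediator against (Bluff, Push): payoffs -5, 0 → best response Walk.
Mediator against (Bluff, Walk): payoffs 5, 1 → best response Push.
Mutual best responses: (Bluff, Walk, Push).

The unique pure-strategy Nash equilibrium is (Bluff, Walk, Push).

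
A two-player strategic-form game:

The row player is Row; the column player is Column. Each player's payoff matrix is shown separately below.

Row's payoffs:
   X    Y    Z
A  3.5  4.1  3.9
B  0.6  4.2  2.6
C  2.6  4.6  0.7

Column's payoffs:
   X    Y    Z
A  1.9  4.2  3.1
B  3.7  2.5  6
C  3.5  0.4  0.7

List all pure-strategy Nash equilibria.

Row against X: payoffs 3.5, 0.6, 2.6 → best response A.
Row against Y: payoffs 4.1, 4.2, 4.6 → best response C.
Row against Z: payoffs 3.9, 2.6, 0.7 → best response A.
Column against A: payoffs 1.9, 4.2, 3.1 → best response Y.
Column against B: payoffs 3.7, 2.5, 6 → best response Z.
Column against C: payoffs 3.5, 0.4, 0.7 → best response X.
No profile is a mutual best response for all players.

No pure-strategy Nash equilibrium.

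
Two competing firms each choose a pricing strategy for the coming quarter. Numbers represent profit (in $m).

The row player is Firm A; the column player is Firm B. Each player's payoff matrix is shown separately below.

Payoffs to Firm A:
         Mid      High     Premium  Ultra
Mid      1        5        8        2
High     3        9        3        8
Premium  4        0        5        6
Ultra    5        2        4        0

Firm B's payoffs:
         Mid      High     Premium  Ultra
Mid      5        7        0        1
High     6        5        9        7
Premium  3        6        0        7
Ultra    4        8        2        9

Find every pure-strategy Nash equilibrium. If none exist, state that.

No pure-strategy Nash equilibrium.

(Mid, Mid): Firm A can switch to High (1 → 3). Not NE.
(Mid, High): Firm A can switch to High (5 → 9). Not NE.
(Mid, Premium): Firm B can switch to Mid (0 → 5). Not NE.
(Mid, Ultra): Firm A can switch to High (2 → 8). Not NE.
(High, Mid): Firm A can switch to Premium (3 → 4). Not NE.
(High, High): Firm B can switch to Mid (5 → 6). Not NE.
(The remaining 10 profiles each have a profitable deviation by the same check.)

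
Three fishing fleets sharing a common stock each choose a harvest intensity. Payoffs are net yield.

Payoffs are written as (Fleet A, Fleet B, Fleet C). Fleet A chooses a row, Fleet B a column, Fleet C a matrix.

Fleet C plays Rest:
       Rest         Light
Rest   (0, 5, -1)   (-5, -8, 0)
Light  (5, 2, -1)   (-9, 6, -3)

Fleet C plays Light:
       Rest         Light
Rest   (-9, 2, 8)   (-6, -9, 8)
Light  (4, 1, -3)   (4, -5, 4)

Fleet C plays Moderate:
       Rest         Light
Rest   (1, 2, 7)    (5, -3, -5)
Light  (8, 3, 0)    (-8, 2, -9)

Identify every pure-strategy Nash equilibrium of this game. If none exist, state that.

(Light, Rest, Moderate)

Fleet A against (Rest, Rest): payoffs 0, 5 → best response Light.
Fleet A against (Rest, Light): payoffs -9, 4 → best response Light.
Fleet A against (Rest, Moderate): payoffs 1, 8 → best response Light.
Fleet A against (Light, Rest): payoffs -5, -9 → best response Rest.
Fleet A against (Light, Light): payoffs -6, 4 → best response Light.
Fleet A against (Light, Moderate): payoffs 5, -8 → best response Rest.
Fleet B against (Rest, Rest): payoffs 5, -8 → best response Rest.
Fleet B against (Rest, Light): payoffs 2, -9 → best response Rest.
Fleet B against (Rest, Moderate): payoffs 2, -3 → best response Rest.
Fleet B against (Light, Rest): payoffs 2, 6 → best response Light.
Fleet B against (Light, Light): payoffs 1, -5 → best response Rest.
Fleet B against (Light, Moderate): payoffs 3, 2 → best response Rest.
Fleet C against (Rest, Rest): payoffs -1, 8, 7 → best response Light.
Fleet C against (Rest, Light): payoffs 0, 8, -5 → best response Light.
Fleet C against (Light, Rest): payoffs -1, -3, 0 → best response Moderate.
Fleet C against (Light, Light): payoffs -3, 4, -9 → best response Light.
Mutual best responses: (Light, Rest, Moderate).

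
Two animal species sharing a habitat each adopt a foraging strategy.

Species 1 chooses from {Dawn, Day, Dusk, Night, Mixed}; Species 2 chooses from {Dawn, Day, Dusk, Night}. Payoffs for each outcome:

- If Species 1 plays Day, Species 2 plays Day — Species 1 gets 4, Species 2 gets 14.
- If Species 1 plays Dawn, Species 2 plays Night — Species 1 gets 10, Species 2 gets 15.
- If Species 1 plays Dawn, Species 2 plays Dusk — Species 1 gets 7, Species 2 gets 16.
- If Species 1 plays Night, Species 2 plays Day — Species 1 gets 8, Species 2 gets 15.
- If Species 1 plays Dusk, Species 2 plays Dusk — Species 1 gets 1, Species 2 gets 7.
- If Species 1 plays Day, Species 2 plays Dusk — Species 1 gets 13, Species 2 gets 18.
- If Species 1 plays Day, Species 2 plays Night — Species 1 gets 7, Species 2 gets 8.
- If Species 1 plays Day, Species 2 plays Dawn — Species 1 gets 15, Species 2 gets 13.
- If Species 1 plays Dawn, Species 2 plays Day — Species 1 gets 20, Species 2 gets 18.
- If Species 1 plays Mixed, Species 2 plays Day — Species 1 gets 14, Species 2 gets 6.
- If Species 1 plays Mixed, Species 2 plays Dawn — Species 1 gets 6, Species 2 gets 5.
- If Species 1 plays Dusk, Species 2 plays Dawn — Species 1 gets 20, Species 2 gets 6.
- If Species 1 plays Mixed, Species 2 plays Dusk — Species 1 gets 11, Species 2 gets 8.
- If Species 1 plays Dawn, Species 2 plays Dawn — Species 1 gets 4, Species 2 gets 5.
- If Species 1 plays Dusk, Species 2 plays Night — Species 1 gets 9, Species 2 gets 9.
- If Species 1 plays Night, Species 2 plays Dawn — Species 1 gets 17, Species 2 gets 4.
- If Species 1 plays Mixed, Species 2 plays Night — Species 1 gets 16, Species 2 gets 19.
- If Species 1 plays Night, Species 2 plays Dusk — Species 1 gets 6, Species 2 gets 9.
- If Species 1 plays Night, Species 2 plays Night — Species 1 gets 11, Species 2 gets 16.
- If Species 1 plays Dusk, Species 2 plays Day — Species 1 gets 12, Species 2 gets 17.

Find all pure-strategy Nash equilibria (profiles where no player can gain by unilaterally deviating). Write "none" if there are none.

(Dawn, Dawn): Species 1 can switch to Day (4 → 15). Not NE.
(Dawn, Day): Species 1 gets 20, best alternative 14; Species 2 gets 18, best alternative 16. No profitable deviation — NE.
(Dawn, Dusk): Species 1 can switch to Day (7 → 13). Not NE.
(Dawn, Night): Species 1 can switch to Night (10 → 11). Not NE.
(Day, Dawn): Species 1 can switch to Dusk (15 → 20). Not NE.
(Day, Day): Species 1 can switch to Dawn (4 → 20). Not NE.
(Day, Dusk): Species 1 gets 13, best alternative 11; Species 2 gets 18, best alternative 14. No profitable deviation — NE.
(Day, Night): Species 1 can switch to Dawn (7 → 10). Not NE.
(Mixed, Night): Species 1 gets 16, best alternative 11; Species 2 gets 19, best alternative 8. No profitable deviation — NE.
(The remaining 11 profiles each have a profitable deviation by the same check.)

(Dawn, Day); (Day, Dusk); (Mixed, Night)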